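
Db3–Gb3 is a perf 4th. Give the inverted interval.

Interval numbers invert to sum to nine: 4 + 5 = 9, so a fourth inverts to a fifth.
The quality also flips — perfect stays perfect — giving a perfect fifth.

perfect 5th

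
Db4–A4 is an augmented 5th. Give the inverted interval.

diminished fourth

Inverted interval numbers add to nine, so a fifth pairs with a fourth (5 + 4 = 9).
Quality inverts too: augmented becomes diminished. That makes the inversion a diminished fourth.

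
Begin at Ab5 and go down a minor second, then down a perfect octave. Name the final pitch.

G4

Down a minor second from Ab5: G5 (1 semitone down).
G5 down a perfect octave → G4 (12 semitones).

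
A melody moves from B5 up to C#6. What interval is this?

B to C spans two letter names (B-C): a second.
The major second spans 2 semitones, and B5 to C#6 is exactly 2 semitones — so this is a major second.

major 2nd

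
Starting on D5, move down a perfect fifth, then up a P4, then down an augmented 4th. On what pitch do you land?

D5 down a perfect fifth → G4 (7 semitones).
A perfect fourth up from G4 is C5.
C5 down an augmented fourth → Gb4 (6 semitones).

Gb4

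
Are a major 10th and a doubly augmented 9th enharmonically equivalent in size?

A major tenth = 16 semitones = a doubly augmented ninth; enharmonically equal.

Yes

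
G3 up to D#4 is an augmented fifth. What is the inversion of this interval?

d4

Interval numbers invert to sum to nine: 5 + 4 = 9, so a fifth inverts to a fourth.
Quality inverts too: augmented becomes diminished. That makes the inversion a diminished fourth.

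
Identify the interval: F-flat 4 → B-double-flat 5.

F to B spans four letter names (F-G-A-B), plus an octave: an eleventh.
Fb4 to Bbb5 is 17 semitones, matching the perfect eleventh exactly, so the quality is perfect.
(Equivalently, a compound perfect fourth: a perfect fourth plus an octave.)

perfect eleventh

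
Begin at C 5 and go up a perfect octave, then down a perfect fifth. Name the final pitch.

C5 up a perfect octave → C6 (12 semitones).
Down a perfect fifth from C6: F5 (7 semitones down).

F 5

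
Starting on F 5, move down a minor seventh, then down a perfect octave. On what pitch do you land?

A minor seventh down from F5 is G4.
Down a perfect octave from G4: G3 (12 semitones down).

G 3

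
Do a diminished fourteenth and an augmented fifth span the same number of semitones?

No

A diminished fourteenth spans 21 semitones; an augmented fifth spans 8 semitones. They differ by 13.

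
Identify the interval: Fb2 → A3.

augmented 10th

F to A spans three letter names (F-G-A), plus an octave: a tenth.
Fb2 to A3 spans 17 semitones — one semitone wider than the major tenth (16) — giving an augmented tenth.
(Equivalently, a compound augmented third: an augmented third plus an octave.)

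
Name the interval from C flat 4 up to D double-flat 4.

C to D spans two letter names (C-D): a second.
At 1 semitone, Cb4→Dbb4 falls one short of a major second: minor.

minor second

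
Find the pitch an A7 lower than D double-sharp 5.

E 4

Counting seven letter names down from D lands on E.
An augmented seventh spans 12 semitones, so from D##5 the target pitch is E4.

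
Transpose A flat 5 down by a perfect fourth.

E flat 5

The fourth takes the letter from A down to E.
Moving 5 semitones down from Ab5 (the size of a perfect fourth) reaches Eb5.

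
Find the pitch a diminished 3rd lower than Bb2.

Three letter names down from B: G.
Moving 2 semitones down from Bb2 (the size of a diminished third) reaches G#2.

G#2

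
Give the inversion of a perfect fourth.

Inverted interval numbers add to nine, so a fourth pairs with a fifth (4 + 5 = 9).
And perfect stays perfect under inversion, so we get a perfect fifth.

perfect fifth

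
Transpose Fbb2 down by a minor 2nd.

Ebb2

The second takes the letter from F down to E.
Moving 1 semitone down from Fbb2 (the size of a minor second) reaches Ebb2.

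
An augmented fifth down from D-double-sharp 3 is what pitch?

G-sharp 2

The fifth takes the letter from D down to G.
An augmented fifth spans 8 semitones, so from D##3 the target pitch is G#2.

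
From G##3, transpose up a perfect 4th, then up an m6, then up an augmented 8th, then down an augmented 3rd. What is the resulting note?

F#5

G##3 up a perfect fourth → C##4 (5 semitones).
A minor sixth up from C##4 is A#4.
A#4 up an augmented octave → A##5 (13 semitones).
Down an augmented third from A##5: F#5 (5 semitones down).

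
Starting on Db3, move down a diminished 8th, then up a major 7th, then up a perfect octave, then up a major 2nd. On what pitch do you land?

D#4

Down a diminished octave from Db3: D2 (11 semitones down).
D2 up a major seventh → C#3 (11 semitones).
Up a perfect octave from C#3: C#4 (12 semitones up).
C#4 up a major second → D#4 (2 semitones).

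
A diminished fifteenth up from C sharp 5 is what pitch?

C 7

The letter stays C (same as the start), shifted two octaves up.
A diminished fifteenth is 23 semitones; 23 semitones up from C#5 gives C7.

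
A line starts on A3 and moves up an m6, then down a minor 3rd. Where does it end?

D4

A minor sixth up from A3 is F4.
A minor third down from F4 is D4.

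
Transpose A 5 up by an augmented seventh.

Seven letter names up from A: G.
Moving 12 semitones up from A5 (the size of an augmented seventh) reaches G##6.

G double-sharp 6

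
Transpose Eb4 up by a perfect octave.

For an octave the letter name doesn't change: still E, an octave up.
A perfect octave is 12 semitones; 12 semitones up from Eb4 gives Eb5.

Eb5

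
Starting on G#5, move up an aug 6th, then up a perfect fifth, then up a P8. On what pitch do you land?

An augmented sixth up from G#5 is E##6.
A perfect fifth up from E##6 is B##6.
B##6 up a perfect octave → B##7 (12 semitones).

B##7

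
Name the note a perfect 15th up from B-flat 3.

B-flat 5

The letter stays B (same as the start), shifted two octaves up.
A perfect fifteenth spans 24 semitones, so from Bb3 the target pitch is Bb5.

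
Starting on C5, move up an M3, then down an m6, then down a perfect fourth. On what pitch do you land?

D#4

Up a major third from C5: E5 (4 semitones up).
E5 down a minor sixth → G#4 (8 semitones).
A perfect fourth down from G#4 is D#4.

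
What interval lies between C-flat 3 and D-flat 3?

C to D spans two letter names (C-D), so the interval is some kind of second.
The major second spans 2 semitones, and Cb3 to Db3 is exactly 2 semitones — so this is a major second.

major second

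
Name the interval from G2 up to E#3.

G to E spans six letter names (G-A-B-C-D-E), so the interval is some kind of sixth.
The major sixth is 9 semitones; here we have 10, one semitone wider: augmented.

augmented sixth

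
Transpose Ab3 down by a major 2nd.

Two letter names down from A: G.
Moving 2 semitones down from Ab3 (the size of a major second) reaches Gb3.

Gb3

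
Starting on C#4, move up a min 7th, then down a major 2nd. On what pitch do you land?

A4

A minor seventh up from C#4 is B4.
Down a major second from B4: A4 (2 semitones down).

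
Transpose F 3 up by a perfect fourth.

Counting four letter names up from F lands on B.
A perfect fourth spans 5 semitones, so from F3 the target pitch is Bb3.

B-flat 3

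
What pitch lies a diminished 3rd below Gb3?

E3

The third takes the letter from G down to E.
A diminished third is 2 semitones; 2 semitones down from Gb3 gives E3.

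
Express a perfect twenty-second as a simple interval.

P8

Take out 2 octaves (14 from the number): 22 − 14 = 8.
Quality carries through unchanged, so the simple form is a perfect octave.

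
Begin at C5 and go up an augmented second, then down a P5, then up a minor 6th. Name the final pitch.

E5

An augmented second up from C5 is D#5.
A perfect fifth down from D#5 is G#4.
G#4 up a minor sixth → E5 (8 semitones).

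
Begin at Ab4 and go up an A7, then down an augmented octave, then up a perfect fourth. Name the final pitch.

C5

Up an augmented seventh from Ab4: G#5 (12 semitones up).
An augmented octave down from G#5 is G4.
G4 up a perfect fourth → C5 (5 semitones).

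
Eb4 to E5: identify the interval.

E to E is the same letter name, plus an octave, so the interval is some kind of octave.
Eb4 to E5 spans 13 semitones — one semitone wider than the perfect octave (12) — giving an augmented octave.

augmented 8th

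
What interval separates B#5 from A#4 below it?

M9

Descending from B#5 to A#4 is the same interval as ascending A#4 to B#5.
A to B spans two letter names (A-B), plus an octave: a ninth.
The major ninth spans 14 semitones, and A#4 to B#5 is exactly 14 semitones — so this is a major ninth.
(Equivalently, a compound major second: a major second plus an octave.)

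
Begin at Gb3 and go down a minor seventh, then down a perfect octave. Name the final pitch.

A minor seventh down from Gb3 is Ab2.
A perfect octave down from Ab2 is Ab1.

Ab1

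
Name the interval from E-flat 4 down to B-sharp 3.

Descending from Eb4 to B#3 is the same interval as ascending B#3 to Eb4.
B to E spans four letter names (B-C-D-E): a fourth.
B#3 to Eb4 spans 3 semitones — two semitones narrower than the perfect fourth (5) — giving a doubly diminished fourth.

doubly diminished fourth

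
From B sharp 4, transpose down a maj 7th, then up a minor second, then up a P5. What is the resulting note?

A 4

B#4 down a major seventh → C#4 (11 semitones).
Up a minor second from C#4: D4 (1 semitone up).
Up a perfect fifth from D4: A4 (7 semitones up).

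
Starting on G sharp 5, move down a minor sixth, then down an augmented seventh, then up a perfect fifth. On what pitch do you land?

G#5 down a minor sixth → B#4 (8 semitones).
B#4 down an augmented seventh → C4 (12 semitones).
Up a perfect fifth from C4: G4 (7 semitones up).

G 4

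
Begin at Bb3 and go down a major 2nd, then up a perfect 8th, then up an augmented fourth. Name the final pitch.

Down a major second from Bb3: Ab3 (2 semitones down).
Ab3 up a perfect octave → Ab4 (12 semitones).
An augmented fourth up from Ab4 is D5.

D5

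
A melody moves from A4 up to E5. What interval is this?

perfect fifth

A to E spans five letter names (A-B-C-D-E) — that makes it a fifth of some quality.
The perfect fifth spans 7 semitones, and A4 to E5 is exactly 7 semitones — so this is a perfect fifth.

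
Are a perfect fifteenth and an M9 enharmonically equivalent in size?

A perfect fifteenth is 24 semitones but a major ninth is 14 semitones — different sizes.

No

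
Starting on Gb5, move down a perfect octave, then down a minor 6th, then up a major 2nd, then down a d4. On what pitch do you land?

Down a perfect octave from Gb5: Gb4 (12 semitones down).
Down a minor sixth from Gb4: Bb3 (8 semitones down).
Bb3 up a major second → C4 (2 semitones).
A diminished fourth down from C4 is G#3.

G#3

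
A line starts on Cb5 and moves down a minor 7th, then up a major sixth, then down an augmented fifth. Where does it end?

Cb5 down a minor seventh → Db4 (10 semitones).
Db4 up a major sixth → Bb4 (9 semitones).
An augmented fifth down from Bb4 is Ebb4.

Ebb4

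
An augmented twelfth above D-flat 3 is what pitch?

A 4

The twelfth's letter: D up five letter names plus an octave → A.
Moving 20 semitones up from Db3 (the size of an augmented twelfth) reaches A4.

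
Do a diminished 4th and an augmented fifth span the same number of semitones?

A diminished fourth spans 4 semitones; an augmented fifth spans 8 semitones. They differ by 4.

No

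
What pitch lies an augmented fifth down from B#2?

The fifth takes the letter from B down to E.
An augmented fifth is 8 semitones; 8 semitones down from B#2 gives E2.

E2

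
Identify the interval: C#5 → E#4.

Descending from C#5 to E#4 is the same interval as ascending E#4 to C#5.
E to C spans six letter names (E-F-G-A-B-C), so the interval is some kind of sixth.
A major sixth would be 9 semitones, but E#4 to C#5 is 8 — one semitone narrower, making it a minor sixth.

minor sixth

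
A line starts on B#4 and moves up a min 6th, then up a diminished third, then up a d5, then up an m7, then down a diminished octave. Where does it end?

Eb6

B#4 up a minor sixth → G#5 (8 semitones).
A diminished third up from G#5 is Bb5.
A diminished fifth up from Bb5 is Fb6.
Fb6 up a minor seventh → Ebb7 (10 semitones).
A diminished octave down from Ebb7 is Eb6.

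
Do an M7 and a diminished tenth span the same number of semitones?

No

A major seventh is 11 semitones but a diminished tenth is 14 semitones — different sizes.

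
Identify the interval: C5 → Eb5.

m3

C to E spans three letter names (C-D-E), so the interval is some kind of third.
C5 to Eb5 is 3 semitones, a half step short of the major third (4), so this is minor.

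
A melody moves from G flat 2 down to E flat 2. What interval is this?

Descending from Gb2 to Eb2 is the same interval as ascending Eb2 to Gb2.
E to G spans three letter names (E-F-G) — that makes it a third of some quality.
A major third would be 4 semitones, but Eb2 to Gb2 is 3 — one semitone narrower, making it a minor third.

minor third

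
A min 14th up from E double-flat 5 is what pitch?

D double-flat 7

Counting seven letter names plus an octave up from E lands on D.
Moving 22 semitones up from Ebb5 (the size of a minor fourteenth) reaches Dbb7.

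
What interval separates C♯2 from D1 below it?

major seventh

Descending from C#2 to D1 is the same interval as ascending D1 to C#2.
D to C spans seven letter names (D-E-F-G-A-B-C) — that makes it a seventh of some quality.
The major seventh spans 11 semitones, and D1 to C#2 is exactly 11 semitones — so this is a major seventh.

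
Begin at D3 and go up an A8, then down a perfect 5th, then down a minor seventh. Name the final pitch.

An augmented octave up from D3 is D#4.
Down a perfect fifth from D#4: G#3 (7 semitones down).
G#3 down a minor seventh → A#2 (10 semitones).

A#2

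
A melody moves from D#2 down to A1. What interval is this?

Descending from D#2 to A1 is the same interval as ascending A1 to D#2.
A to D spans four letter names (A-B-C-D), so the interval is some kind of fourth.
A1 to D#2 spans 6 semitones — one semitone wider than the perfect fourth (5) — giving an augmented fourth.

augmented 4th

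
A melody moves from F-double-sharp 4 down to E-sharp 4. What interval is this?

major 2nd

Descending from F##4 to E#4 is the same interval as ascending E#4 to F##4.
E to F spans two letter names (E-F) — that makes it a second of some quality.
Counting semitones, E#4→F##4 is 2, which is the major second.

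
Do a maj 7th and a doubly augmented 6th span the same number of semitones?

Both span 11 semitones: a major seventh and a doubly augmented sixth are the same chromatic distance.

Yes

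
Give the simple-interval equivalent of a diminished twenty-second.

diminished octave

Subtracting seven from the interval number removes an octave: 22 − 14 = 8.
That makes a diminished twenty-second a compound diminished octave — 2 octaves plus a diminished octave.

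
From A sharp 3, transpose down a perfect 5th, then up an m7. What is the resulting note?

C sharp 4

A perfect fifth down from A#3 is D#3.
A minor seventh up from D#3 is C#4.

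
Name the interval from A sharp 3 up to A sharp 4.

A to A is the same letter name, plus an octave — that makes it an octave of some quality.
Counting semitones, A#3→A#4 is 12, which is the perfect octave.

P8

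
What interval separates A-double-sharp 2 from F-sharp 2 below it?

augmented third

Descending from A##2 to F#2 is the same interval as ascending F#2 to A##2.
F to A spans three letter names (F-G-A): a third.
The major third is 4 semitones; here we have 5, one semitone wider: augmented.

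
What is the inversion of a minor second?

Interval numbers invert to sum to nine: 2 + 7 = 9, so a second inverts to a seventh.
And minor becomes major under inversion, so we get a major seventh.

major seventh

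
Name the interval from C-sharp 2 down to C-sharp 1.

Descending from C#2 to C#1 is the same interval as ascending C#1 to C#2.
C to C is the same letter name, plus an octave: an octave.
Counting semitones, C#1→C#2 is 12, which is the perfect octave.

perfect octave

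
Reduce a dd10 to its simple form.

doubly diminished 3rd

Each octave removed subtracts seven from the number: 10 − 7 = 3.
So a doubly diminished tenth is an octave plus a doubly diminished third. The quality is unchanged.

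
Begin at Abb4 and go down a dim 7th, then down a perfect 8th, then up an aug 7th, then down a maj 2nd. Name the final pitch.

G#3

A diminished seventh down from Abb4 is Bb3.
A perfect octave down from Bb3 is Bb2.
An augmented seventh up from Bb2 is A#3.
Down a major second from A#3: G#3 (2 semitones down).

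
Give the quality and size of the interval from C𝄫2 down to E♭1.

Descending from Cbb2 to Eb1 is the same interval as ascending Eb1 to Cbb2.
E to C spans six letter names (E-F-G-A-B-C): a sixth.
A major sixth would be 9 semitones; Eb1 to Cbb2 is 7, two semitones narrower, so the interval is diminished.

d6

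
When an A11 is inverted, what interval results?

diminished fifth

First reduce the compound augmented eleventh to its simple form, an augmented fourth.
Inverted interval numbers add to nine, so a fourth pairs with a fifth (4 + 5 = 9).
And augmented becomes diminished under inversion, so we get a diminished fifth.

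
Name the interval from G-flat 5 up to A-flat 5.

G to A spans two letter names (G-A): a second.
Counting semitones, Gb5→Ab5 is 2, which is the major second.

major 2nd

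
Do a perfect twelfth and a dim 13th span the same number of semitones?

Both span 19 semitones: a perfect twelfth and a diminished thirteenth are the same chromatic distance.

Yes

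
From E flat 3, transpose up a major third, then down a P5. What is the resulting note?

Eb3 up a major third → G3 (4 semitones).
G3 down a perfect fifth → C3 (7 semitones).

C 3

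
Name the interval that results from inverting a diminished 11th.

First reduce the compound diminished eleventh to its simple form, a diminished fourth.
Inverted interval numbers add to nine, so a fourth pairs with a fifth (4 + 5 = 9).
And diminished becomes augmented under inversion, so we get an augmented fifth.

augmented 5th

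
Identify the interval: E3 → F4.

E to F spans two letter names (E-F), plus an octave, so the interval is some kind of ninth.
E3 to F4 is 13 semitones, a half step short of the major ninth (14), so this is minor.
(Equivalently, a compound minor second: a minor second plus an octave.)

m9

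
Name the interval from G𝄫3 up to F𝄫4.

minor seventh

G to F spans seven letter names (G-A-B-C-D-E-F): a seventh.
At 10 semitones, Gbb3→Fbb4 falls one short of a major seventh: minor.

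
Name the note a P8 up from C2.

C3

The letter stays C (same as the start), shifted an octave up.
A perfect octave is 12 semitones; 12 semitones up from C2 gives C3.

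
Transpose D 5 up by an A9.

Counting two letter names plus an octave up from D lands on E.
An augmented ninth is 15 semitones; 15 semitones up from D5 gives E#6.

E sharp 6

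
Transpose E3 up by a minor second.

F3

Two letter names up from E: F.
A minor second is 1 semitone; 1 semitone up from E3 gives F3.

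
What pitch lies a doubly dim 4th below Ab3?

E#3

The fourth takes the letter from A down to E.
Moving 3 semitones down from Ab3 (the size of a doubly diminished fourth) reaches E#3.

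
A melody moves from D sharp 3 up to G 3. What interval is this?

D to G spans four letter names (D-E-F-G), so the interval is some kind of fourth.
A perfect fourth would be 5 semitones; D#3 to G3 is 4, one semitone narrower, so the interval is diminished.

d4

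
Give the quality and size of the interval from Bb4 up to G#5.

A6

B to G spans six letter names (B-C-D-E-F-G): a sixth.
The major sixth is 9 semitones; here we have 10, one semitone wider: augmented.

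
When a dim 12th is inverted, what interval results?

First reduce the compound diminished twelfth to its simple form, a diminished fifth.
The rule of nine gives the new number: 9 − 5 = 4, so a fifth becomes a fourth.
Quality inverts too: diminished becomes augmented. That makes the inversion an augmented fourth.

augmented fourth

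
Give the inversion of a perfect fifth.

Inverted interval numbers add to nine, so a fifth pairs with a fourth (5 + 4 = 9).
The quality also flips — perfect stays perfect — giving a perfect fourth.

P4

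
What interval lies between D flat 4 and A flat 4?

D to A spans five letter names (D-E-F-G-A) — that makes it a fifth of some quality.
The perfect fifth spans 7 semitones, and Db4 to Ab4 is exactly 7 semitones — so this is a perfect fifth.

perfect fifth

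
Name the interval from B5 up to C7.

B to C spans two letter names (B-C), plus an octave: a ninth.
A major ninth would be 14 semitones, but B5 to C7 is 13 — one semitone narrower, making it a minor ninth.
(Equivalently, a compound minor second: a minor second plus an octave.)

minor 9th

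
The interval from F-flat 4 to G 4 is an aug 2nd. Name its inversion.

Interval numbers invert to sum to nine: 2 + 7 = 9, so a second inverts to a seventh.
And augmented becomes diminished under inversion, so we get a diminished seventh.

diminished seventh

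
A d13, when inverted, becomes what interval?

First reduce the compound diminished thirteenth to its simple form, a diminished sixth.
Inverted interval numbers add to nine, so a sixth pairs with a third (6 + 3 = 9).
And diminished becomes augmented under inversion, so we get an augmented third.

augmented 3rd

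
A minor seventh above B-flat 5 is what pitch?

Counting seven letter names up from B lands on A.
A minor seventh is 10 semitones; 10 semitones up from Bb5 gives Ab6.

A-flat 6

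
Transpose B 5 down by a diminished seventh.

The seventh takes the letter from B down to C.
A diminished seventh is 9 semitones; 9 semitones down from B5 gives C##5.

C double-sharp 5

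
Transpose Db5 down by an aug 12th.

The twelfth's letter: D down five letter names plus an octave → G.
Moving 20 semitones down from Db5 (the size of an augmented twelfth) reaches Gbb3.

Gbb3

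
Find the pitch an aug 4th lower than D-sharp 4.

A 3

Four letter names down from D: A.
An augmented fourth is 6 semitones; 6 semitones down from D#4 gives A3.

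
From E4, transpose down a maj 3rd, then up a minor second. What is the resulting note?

Db4

E4 down a major third → C4 (4 semitones).
A minor second up from C4 is Db4.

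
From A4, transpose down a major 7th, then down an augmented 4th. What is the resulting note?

Down a major seventh from A4: Bb3 (11 semitones down).
Bb3 down an augmented fourth → Fb3 (6 semitones).

Fb3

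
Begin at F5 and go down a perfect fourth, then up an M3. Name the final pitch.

Down a perfect fourth from F5: C5 (5 semitones down).
C5 up a major third → E5 (4 semitones).

E5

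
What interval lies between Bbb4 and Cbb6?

B to C spans two letter names (B-C), plus an octave: a ninth.
Bbb4 to Cbb6 is 13 semitones, a half step short of the major ninth (14), so this is minor.
(Equivalently, a compound minor second: a minor second plus an octave.)

minor ninth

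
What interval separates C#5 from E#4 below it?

m6

Descending from C#5 to E#4 is the same interval as ascending E#4 to C#5.
E to C spans six letter names (E-F-G-A-B-C): a sixth.
A major sixth would be 9 semitones, but E#4 to C#5 is 8 — one semitone narrower, making it a minor sixth.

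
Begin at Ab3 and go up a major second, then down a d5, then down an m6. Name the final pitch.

G#2

Ab3 up a major second → Bb3 (2 semitones).
Bb3 down a diminished fifth → E3 (6 semitones).
E3 down a minor sixth → G#2 (8 semitones).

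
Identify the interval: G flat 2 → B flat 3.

G to B spans three letter names (G-A-B), plus an octave, so the interval is some kind of tenth.
Gb2 to Bb3 is 16 semitones, matching the major tenth exactly, so the quality is major.
(Equivalently, a compound major third: a major third plus an octave.)

major tenth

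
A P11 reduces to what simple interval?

perfect 4th

Subtracting seven from the interval number removes an octave: 11 − 7 = 4.
So a perfect eleventh is an octave plus a perfect fourth. The quality is unchanged.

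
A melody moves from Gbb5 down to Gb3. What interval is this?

Descending from Gbb5 to Gb3 is the same interval as ascending Gb3 to Gbb5.
G to G is the same letter name, plus 2 octaves, so the interval is some kind of fifteenth.
A perfect fifteenth would be 24 semitones; Gb3 to Gbb5 is 23, one semitone narrower, so the interval is diminished.
(Equivalently, a compound diminished octave: a diminished octave plus an octave.)

diminished 15th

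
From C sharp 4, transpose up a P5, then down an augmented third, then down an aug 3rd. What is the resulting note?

C double-flat 4

A perfect fifth up from C#4 is G#4.
G#4 down an augmented third → Eb4 (5 semitones).
Eb4 down an augmented third → Cbb4 (5 semitones).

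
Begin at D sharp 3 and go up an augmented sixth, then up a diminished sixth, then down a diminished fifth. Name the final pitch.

Up an augmented sixth from D#3: B##3 (10 semitones up).
A diminished sixth up from B##3 is G#4.
A diminished fifth down from G#4 is C##4.

C double-sharp 4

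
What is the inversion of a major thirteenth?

First reduce the compound major thirteenth to its simple form, a major sixth.
Interval numbers invert to sum to nine: 6 + 3 = 9, so a sixth inverts to a third.
The quality also flips — major becomes minor — giving a minor third.

minor third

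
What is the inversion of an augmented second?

The rule of nine gives the new number: 9 − 2 = 7, so a second becomes a seventh.
The quality also flips — augmented becomes diminished — giving a diminished seventh.

diminished 7th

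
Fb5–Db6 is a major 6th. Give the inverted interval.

The rule of nine gives the new number: 9 − 6 = 3, so a sixth becomes a third.
Quality inverts too: major becomes minor. That makes the inversion a minor third.

minor 3rd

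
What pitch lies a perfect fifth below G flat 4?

Counting five letter names down from G lands on C.
A perfect fifth spans 7 semitones, so from Gb4 the target pitch is Cb4.

C flat 4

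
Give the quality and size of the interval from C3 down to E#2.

diminished sixth

Descending from C3 to E#2 is the same interval as ascending E#2 to C3.
E to C spans six letter names (E-F-G-A-B-C) — that makes it a sixth of some quality.
E#2 to C3 spans 7 semitones — two semitones narrower than the major sixth (9) — giving a diminished sixth.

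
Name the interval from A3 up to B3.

major 2nd

A to B spans two letter names (A-B), so the interval is some kind of second.
Counting semitones, A3→B3 is 2, which is the major second.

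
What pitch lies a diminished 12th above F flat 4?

The twelfth's letter: F up five letter names plus an octave → C.
A diminished twelfth is 18 semitones; 18 semitones up from Fb4 gives Cbb6.

C double-flat 6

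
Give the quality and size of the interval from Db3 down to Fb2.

Descending from Db3 to Fb2 is the same interval as ascending Fb2 to Db3.
F to D spans six letter names (F-G-A-B-C-D), so the interval is some kind of sixth.
The major sixth spans 9 semitones, and Fb2 to Db3 is exactly 9 semitones — so this is a major sixth.

major sixth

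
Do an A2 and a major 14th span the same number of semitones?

No

3 semitones (augmented second) vs 23 semitones (major fourteenth): not equal.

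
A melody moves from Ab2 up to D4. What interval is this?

A to D spans four letter names (A-B-C-D), plus an octave, so the interval is some kind of eleventh.
The perfect eleventh is 17 semitones; here we have 18, one semitone wider: augmented.
(Equivalently, a compound augmented fourth: an augmented fourth plus an octave.)

augmented eleventh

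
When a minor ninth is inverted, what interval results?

M7

First reduce the compound minor ninth to its simple form, a minor second.
Interval numbers invert to sum to nine: 2 + 7 = 9, so a second inverts to a seventh.
Quality inverts too: minor becomes major. That makes the inversion a major seventh.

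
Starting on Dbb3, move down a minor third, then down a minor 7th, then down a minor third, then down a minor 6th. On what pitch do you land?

Dbb3 down a minor third → Bbb2 (3 semitones).
Down a minor seventh from Bbb2: Cb2 (10 semitones down).
Down a minor third from Cb2: Ab1 (3 semitones down).
A minor sixth down from Ab1 is C1.

C1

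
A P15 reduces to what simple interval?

Subtracting seven from the interval number removes an octave: 15 − 7 = 8.
So a perfect fifteenth is an octave plus a perfect octave. The quality is unchanged.

P8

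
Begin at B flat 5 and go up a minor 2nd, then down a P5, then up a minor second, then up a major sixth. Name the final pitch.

E double-flat 6

Bb5 up a minor second → Cb6 (1 semitone).
Cb6 down a perfect fifth → Fb5 (7 semitones).
Fb5 up a minor second → Gbb5 (1 semitone).
A major sixth up from Gbb5 is Ebb6.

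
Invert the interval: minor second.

M7

Interval numbers invert to sum to nine: 2 + 7 = 9, so a second inverts to a seventh.
Quality inverts too: minor becomes major. That makes the inversion a major seventh.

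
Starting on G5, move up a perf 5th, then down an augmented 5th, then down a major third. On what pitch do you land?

Up a perfect fifth from G5: D6 (7 semitones up).
Down an augmented fifth from D6: Gb5 (8 semitones down).
Gb5 down a major third → Ebb5 (4 semitones).

Ebb5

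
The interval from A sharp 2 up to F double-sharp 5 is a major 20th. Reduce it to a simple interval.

major 6th

Take out 2 octaves (14 from the number): 20 − 14 = 6.
Quality carries through unchanged, so the simple form is a major sixth.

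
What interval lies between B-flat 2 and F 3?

B to F spans five letter names (B-C-D-E-F) — that makes it a fifth of some quality.
Counting semitones, Bb2→F3 is 7, which is the perfect fifth.

perfect 5th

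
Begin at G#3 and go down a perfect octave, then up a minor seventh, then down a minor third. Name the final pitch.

Down a perfect octave from G#3: G#2 (12 semitones down).
G#2 up a minor seventh → F#3 (10 semitones).
F#3 down a minor third → D#3 (3 semitones).

D#3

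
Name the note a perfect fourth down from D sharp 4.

A sharp 3

The fourth takes the letter from D down to A.
A perfect fourth is 5 semitones; 5 semitones down from D#4 gives A#3.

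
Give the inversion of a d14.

First reduce the compound diminished fourteenth to its simple form, a diminished seventh.
Interval numbers invert to sum to nine: 7 + 2 = 9, so a seventh inverts to a second.
The quality also flips — diminished becomes augmented — giving an augmented second.

A2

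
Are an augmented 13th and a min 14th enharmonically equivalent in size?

Both span 22 semitones: an augmented thirteenth and a minor fourteenth are the same chromatic distance.

Yes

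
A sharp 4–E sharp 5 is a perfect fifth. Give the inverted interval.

perfect 4th

The rule of nine gives the new number: 9 − 5 = 4, so a fifth becomes a fourth.
And perfect stays perfect under inversion, so we get a perfect fourth.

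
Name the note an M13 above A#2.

Counting six letter names plus an octave up from A lands on F.
Moving 21 semitones up from A#2 (the size of a major thirteenth) reaches F##4.

F##4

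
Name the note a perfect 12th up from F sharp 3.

C sharp 5

Counting five letter names plus an octave up from F lands on C.
A perfect twelfth is 19 semitones; 19 semitones up from F#3 gives C#5.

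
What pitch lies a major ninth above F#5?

G#6

Counting two letter names plus an octave up from F lands on G.
A major ninth is 14 semitones; 14 semitones up from F#5 gives G#6.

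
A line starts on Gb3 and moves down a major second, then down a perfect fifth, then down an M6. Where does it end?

Dbb2

Gb3 down a major second → Fb3 (2 semitones).
Down a perfect fifth from Fb3: Bbb2 (7 semitones down).
Bbb2 down a major sixth → Dbb2 (9 semitones).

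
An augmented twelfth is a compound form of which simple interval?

Take out an octave (7 from the number): 12 − 7 = 5.
That makes an augmented twelfth a compound augmented fifth — an octave plus an augmented fifth.

augmented 5th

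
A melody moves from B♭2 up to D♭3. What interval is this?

B to D spans three letter names (B-C-D), so the interval is some kind of third.
Bb2 to Db3 is 3 semitones, a half step short of the major third (4), so this is minor.

m3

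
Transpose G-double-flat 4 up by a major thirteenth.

Counting six letter names plus an octave up from G lands on E.
Moving 21 semitones up from Gbb4 (the size of a major thirteenth) reaches Ebb6.

E-double-flat 6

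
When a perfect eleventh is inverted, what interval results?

perfect 5th

First reduce the compound perfect eleventh to its simple form, a perfect fourth.
Interval numbers invert to sum to nine: 4 + 5 = 9, so a fourth inverts to a fifth.
And perfect stays perfect under inversion, so we get a perfect fifth.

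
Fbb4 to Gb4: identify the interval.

F to G spans two letter names (F-G): a second.
Fbb4 to Gb4 spans 3 semitones — one semitone wider than the major second (2) — giving an augmented second.

augmented second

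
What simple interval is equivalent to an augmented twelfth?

A5

Take out an octave (7 from the number): 12 − 7 = 5.
So an augmented twelfth is an octave plus an augmented fifth. The quality is unchanged.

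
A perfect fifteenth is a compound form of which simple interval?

P8

Take out an octave (7 from the number): 15 − 7 = 8.
Quality carries through unchanged, so the simple form is a perfect octave.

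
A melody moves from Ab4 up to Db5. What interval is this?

A to D spans four letter names (A-B-C-D): a fourth.
Ab4 to Db5 is 5 semitones, matching the perfect fourth exactly, so the quality is perfect.

P4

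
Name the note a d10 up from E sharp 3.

G 4

The tenth's letter: E up three letter names plus an octave → G.
A diminished tenth is 14 semitones; 14 semitones up from E#3 gives G4.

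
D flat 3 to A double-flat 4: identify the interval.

d12

D to A spans five letter names (D-E-F-G-A), plus an octave: a twelfth.
The perfect twelfth is 19 semitones; here we have 18, one semitone narrower: diminished.
(Equivalently, a compound diminished fifth: a diminished fifth plus an octave.)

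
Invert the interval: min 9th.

M7

First reduce the compound minor ninth to its simple form, a minor second.
Interval numbers invert to sum to nine: 2 + 7 = 9, so a second inverts to a seventh.
Quality inverts too: minor becomes major. That makes the inversion a major seventh.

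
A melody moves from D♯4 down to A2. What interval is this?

Descending from D#4 to A2 is the same interval as ascending A2 to D#4.
A to D spans four letter names (A-B-C-D), plus an octave: an eleventh.
A2 to D#4 spans 18 semitones — one semitone wider than the perfect eleventh (17) — giving an augmented eleventh.
(Equivalently, a compound augmented fourth: an augmented fourth plus an octave.)

augmented 11th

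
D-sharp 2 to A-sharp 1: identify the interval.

Descending from D#2 to A#1 is the same interval as ascending A#1 to D#2.
A to D spans four letter names (A-B-C-D) — that makes it a fourth of some quality.
Counting semitones, A#1→D#2 is 5, which is the perfect fourth.

perfect fourth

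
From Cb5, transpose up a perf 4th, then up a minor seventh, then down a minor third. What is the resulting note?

A perfect fourth up from Cb5 is Fb5.
A minor seventh up from Fb5 is Ebb6.
Ebb6 down a minor third → Cb6 (3 semitones).

Cb6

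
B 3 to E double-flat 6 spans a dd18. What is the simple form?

Take out 2 octaves (14 from the number): 18 − 14 = 4.
Quality carries through unchanged, so the simple form is a doubly diminished fourth.

doubly diminished 4th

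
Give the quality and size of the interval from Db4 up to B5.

D to B spans six letter names (D-E-F-G-A-B), plus an octave: a thirteenth.
Db4 to B5 spans 22 semitones — one semitone wider than the major thirteenth (21) — giving an augmented thirteenth.
(Equivalently, a compound augmented sixth: an augmented sixth plus an octave.)

augmented thirteenth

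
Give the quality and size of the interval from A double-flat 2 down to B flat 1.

Descending from Abb2 to Bb1 is the same interval as ascending Bb1 to Abb2.
B to A spans seven letter names (B-C-D-E-F-G-A), so the interval is some kind of seventh.
Bb1 to Abb2 spans 9 semitones — two semitones narrower than the major seventh (11) — giving a diminished seventh.

d7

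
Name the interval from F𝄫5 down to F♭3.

diminished fifteenth

Descending from Fbb5 to Fb3 is the same interval as ascending Fb3 to Fbb5.
F to F is the same letter name, plus 2 octaves, so the interval is some kind of fifteenth.
The perfect fifteenth is 24 semitones; here we have 23, one semitone narrower: diminished.
(Equivalently, a compound diminished octave: a diminished octave plus an octave.)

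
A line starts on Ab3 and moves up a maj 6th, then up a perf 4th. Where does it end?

Up a major sixth from Ab3: F4 (9 semitones up).
A perfect fourth up from F4 is Bb4.

Bb4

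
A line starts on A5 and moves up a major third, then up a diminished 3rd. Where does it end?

Up a major third from A5: C#6 (4 semitones up).
Up a diminished third from C#6: Eb6 (2 semitones up).

Eb6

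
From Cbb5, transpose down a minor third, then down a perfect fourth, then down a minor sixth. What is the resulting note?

Gb3

Down a minor third from Cbb5: Abb4 (3 semitones down).
Down a perfect fourth from Abb4: Ebb4 (5 semitones down).
Down a minor sixth from Ebb4: Gb3 (8 semitones down).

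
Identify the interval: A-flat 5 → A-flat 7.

A to A is the same letter name, plus 2 octaves: a fifteenth.
Ab5 to Ab7 is 24 semitones, matching the perfect fifteenth exactly, so the quality is perfect.
(Equivalently, a compound perfect octave: a perfect octave plus an octave.)

P15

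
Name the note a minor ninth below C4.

Counting two letter names plus an octave down from C lands on B.
Moving 13 semitones down from C4 (the size of a minor ninth) reaches B2.

B2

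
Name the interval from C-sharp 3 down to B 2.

major 2nd

Descending from C#3 to B2 is the same interval as ascending B2 to C#3.
B to C spans two letter names (B-C) — that makes it a second of some quality.
The major second spans 2 semitones, and B2 to C#3 is exactly 2 semitones — so this is a major second.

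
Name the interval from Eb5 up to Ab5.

perfect fourth

E to A spans four letter names (E-F-G-A), so the interval is some kind of fourth.
Eb5 to Ab5 is 5 semitones, matching the perfect fourth exactly, so the quality is perfect.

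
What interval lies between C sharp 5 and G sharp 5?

perfect fifth

C to G spans five letter names (C-D-E-F-G): a fifth.
Counting semitones, C#5→G#5 is 7, which is the perfect fifth.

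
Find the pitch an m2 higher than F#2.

Counting two letter names up from F lands on G.
A minor second is 1 semitone; 1 semitone up from F#2 gives G2.

G2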